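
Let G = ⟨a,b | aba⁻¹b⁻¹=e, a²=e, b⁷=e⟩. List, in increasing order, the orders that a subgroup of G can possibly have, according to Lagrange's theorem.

|G| = 14 = 2 · 7. By Lagrange's theorem the order of any subgroup divides 14; the divisors of 14 are 1, 2, 7, 14.

Answer: 1, 2, 7, 14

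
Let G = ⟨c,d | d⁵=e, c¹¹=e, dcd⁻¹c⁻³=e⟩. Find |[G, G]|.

G' = [G, G] is generated by all commutators. The generator-pair commutators are: [c, d] = c⁹.
The subgroup they normally generate is {e, c, c², c³, c⁴, c⁵, c⁶, c⁷, c⁸, c⁹, c¹⁰}, of order 11.
Check: |G/G'| = 55/11 = 5 is the order of the abelianisation.

Answer: 11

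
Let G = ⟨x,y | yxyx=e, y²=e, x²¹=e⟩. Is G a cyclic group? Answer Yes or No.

Every cyclic group is abelian. But x·y = xy while y·x = x²⁰y, so x·y ≠ y·x and G is not abelian. Hence G is not cyclic.

Answer: No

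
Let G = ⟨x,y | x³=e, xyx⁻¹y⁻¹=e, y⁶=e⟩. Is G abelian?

Each pair of generators commutes: x·y = xy = y·x. Since the generators pairwise commute, every element of G commutes with every other, so G is abelian.

Answer: Yes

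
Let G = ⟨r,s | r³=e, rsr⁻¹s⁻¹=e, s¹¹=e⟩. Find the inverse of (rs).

The order of (rs) is 33 (smallest k with (rs)ᵏ = e), so (rs)⁻¹ = (rs)³² = r²s¹⁰.
Check: (rs) · (r²s¹⁰) → (rs) · r² = s;   s · s¹⁰ = e, giving e as required.

Answer: r²s¹⁰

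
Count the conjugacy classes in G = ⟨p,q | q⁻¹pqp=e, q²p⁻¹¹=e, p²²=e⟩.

The conjugacy classes (representative and size) are:
  [e] (size 1), [p²¹] (size 2), [p²] (size 2), [p³] (size 2), [p¹⁸] (size 2), [p¹⁷] (size 2), [p⁶] (size 2), [p⁷] (size 2), [p⁸] (size 2), [p¹³] (size 2), [p¹²] (size 2), [p¹¹] (size 1), [p¹⁰q] (size 11), [p⁷q] (size 11).
Class equation: 1 + 2 + 2 + 2 + 2 + 2 + 2 + 2 + 2 + 2 + 2 + 1 + 11 + 11 = 44 = |G|. So G has 14 conjugacy classes.

Answer: 14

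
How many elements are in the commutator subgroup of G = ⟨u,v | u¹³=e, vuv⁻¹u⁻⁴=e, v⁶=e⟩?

G' = [G, G] is generated by all commutators. The generator-pair commutators are: [u, v] = u¹⁰.
The subgroup they normally generate is {e, u, u², u³, u⁴, u⁵, u⁶, u⁷, u⁸, u⁹, u¹⁰, u¹¹, u¹²}, of order 13.
Check: |G/G'| = 78/13 = 6 is the order of the abelianisation.

Answer: 13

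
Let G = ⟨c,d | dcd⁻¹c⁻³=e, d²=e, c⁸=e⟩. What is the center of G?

An element z ∈ Z(G) iff z commutes with every generator.
For example c⁴ is central: (c⁴)·c = c⁵ = c·(c⁴); (c⁴)·d = c⁴d = d·(c⁴).
Whereas c ∉ Z(G) since c·d = cd ≠ c³d = d·c.
Checking each of the 16 elements this way gives Z(G) = {e, c⁴}, of order 2.

Answer: {e, c⁴}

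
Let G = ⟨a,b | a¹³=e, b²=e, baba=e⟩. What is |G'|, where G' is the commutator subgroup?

G' = [G, G] is generated by all commutators. The generator-pair commutators are: [a, b] = a².
The subgroup they normally generate is {e, a, a², a³, a⁴, a⁵, a⁶, a⁷, a⁸, a⁹, a¹⁰, a¹¹, a¹²}, of order 13.
Check: |G/G'| = 26/13 = 2 is the order of the abelianisation.

Answer: 13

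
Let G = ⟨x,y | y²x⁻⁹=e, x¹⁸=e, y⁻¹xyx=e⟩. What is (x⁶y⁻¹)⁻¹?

The order of (x⁶y⁻¹) is 4 (smallest k with (x⁶y⁻¹)ᵏ = e), so (x⁶y⁻¹)⁻¹ = (x⁶y⁻¹)³ = x⁶y.
Check: (x⁶y⁻¹) · (x⁶y) → (x⁶y⁻¹) · x⁶ = y⁻¹;   (y⁻¹) · y = e, giving e as required.

Answer: x⁶y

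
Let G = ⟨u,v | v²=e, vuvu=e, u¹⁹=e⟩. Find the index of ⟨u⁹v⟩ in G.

First find ord(u⁹v) by computing successive powers:
  (u⁹v)¹ = u⁹v, (u⁹v)² = e.
So |⟨u⁹v⟩| = ord(u⁹v) = 2. With |G| = 38, by Lagrange [G : ⟨u⁹v⟩] = 38/2 = 19.

Answer: 19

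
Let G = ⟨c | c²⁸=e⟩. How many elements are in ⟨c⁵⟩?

|⟨c⁵⟩| equals the order of c⁵. Compute successive powers until reaching e:
  (c⁵)¹ = c⁵, (c⁵)² = c¹⁰, (c⁵)³ = c¹⁵, (c⁵)⁴ = c²⁰, (c⁵)⁵ = c²⁵, (c⁵)⁶ = c², (c⁵)⁷ = c⁷, (c⁵)⁸ = c¹², (c⁵)⁹ = c¹⁷, (c⁵)¹⁰ = c²², (c⁵)¹¹ = c²⁷, (c⁵)¹² = c⁴, (c⁵)¹³ = c⁹, (c⁵)¹⁴ = c¹⁴, (c⁵)¹⁵ = c¹⁹, (c⁵)¹⁶ = c²⁴, (c⁵)¹⁷ = c, (c⁵)¹⁸ = c⁶, (c⁵)¹⁹ = c¹¹, (c⁵)²⁰ = c¹⁶, (c⁵)²¹ = c²¹, (c⁵)²² = c²⁶, (c⁵)²³ = c³, (c⁵)²⁴ = c⁸, (c⁵)²⁵ = c¹³, (c⁵)²⁶ = c¹⁸, (c⁵)²⁷ = c²³, (c⁵)²⁸ = e.
The smallest positive k with (c⁵)ᵏ = e is 28, so |⟨c⁵⟩| = 28.

Answer: 28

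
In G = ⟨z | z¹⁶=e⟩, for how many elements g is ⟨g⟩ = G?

G is cyclic of order 16. An element generates G iff its order is 16, and a cyclic group of order 16 has exactly φ(16) = 8 such elements.

Answer: 8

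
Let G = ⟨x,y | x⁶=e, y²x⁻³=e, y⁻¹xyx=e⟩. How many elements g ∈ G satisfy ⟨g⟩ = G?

⟨g⟩ = G would require ord(g) = |G| = 12, but the maximum element order in G is 6 < 12. So G is not cyclic and no single element generates it: the count is 0.

Answer: 0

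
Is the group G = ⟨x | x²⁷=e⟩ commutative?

G has a single generator, so G is cyclic and hence abelian.

Answer: Yes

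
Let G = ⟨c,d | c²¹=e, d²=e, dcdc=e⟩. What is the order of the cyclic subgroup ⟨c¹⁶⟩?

|⟨c¹⁶⟩| equals the order of c¹⁶. Compute successive powers until reaching e:
  (c¹⁶)¹ = c¹⁶, (c¹⁶)² = c¹¹, (c¹⁶)³ = c⁶, (c¹⁶)⁴ = c, (c¹⁶)⁵ = c¹⁷, (c¹⁶)⁶ = c¹², (c¹⁶)⁷ = c⁷, (c¹⁶)⁸ = c², (c¹⁶)⁹ = c¹⁸, (c¹⁶)¹⁰ = c¹³, (c¹⁶)¹¹ = c⁸, (c¹⁶)¹² = c³, (c¹⁶)¹³ = c¹⁹, (c¹⁶)¹⁴ = c¹⁴, (c¹⁶)¹⁵ = c⁹, (c¹⁶)¹⁶ = c⁴, (c¹⁶)¹⁷ = c²⁰, (c¹⁶)¹⁸ = c¹⁵, (c¹⁶)¹⁹ = c¹⁰, (c¹⁶)²⁰ = c⁵, (c¹⁶)²¹ = e.
The smallest positive k with (c¹⁶)ᵏ = e is 21, so |⟨c¹⁶⟩| = 21.

Answer: 21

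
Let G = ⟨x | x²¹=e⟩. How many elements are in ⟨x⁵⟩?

|⟨x⁵⟩| equals the order of x⁵. Compute successive powers until reaching e:
  (x⁵)¹ = x⁵, (x⁵)² = x¹⁰, (x⁵)³ = x¹⁵, (x⁵)⁴ = x²⁰, (x⁵)⁵ = x⁴, (x⁵)⁶ = x⁹, (x⁵)⁷ = x¹⁴, (x⁵)⁸ = x¹⁹, (x⁵)⁹ = x³, (x⁵)¹⁰ = x⁸, (x⁵)¹¹ = x¹³, (x⁵)¹² = x¹⁸, (x⁵)¹³ = x², (x⁵)¹⁴ = x⁷, (x⁵)¹⁵ = x¹², (x⁵)¹⁶ = x¹⁷, (x⁵)¹⁷ = x, (x⁵)¹⁸ = x⁶, (x⁵)¹⁹ = x¹¹, (x⁵)²⁰ = x¹⁶, (x⁵)²¹ = e.
The smallest positive k with (x⁵)ᵏ = e is 21, so |⟨x⁵⟩| = 21.

Answer: 21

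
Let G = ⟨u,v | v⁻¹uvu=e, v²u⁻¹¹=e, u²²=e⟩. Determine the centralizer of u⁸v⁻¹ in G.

⟨u⁸v⁻¹⟩ ⊆ C_G(u⁸v⁻¹) since powers of u⁸v⁻¹ commute with u⁸v⁻¹; so |C_G(u⁸v⁻¹)| ≥ |⟨u⁸v⁻¹⟩| = 4.
By orbit–stabilizer, |C_G(u⁸v⁻¹)| = |G| / |conj. class of u⁸v⁻¹| = 44 / 11 = 4.
The 4 elements commuting with u⁸v⁻¹ are {e, u¹¹, u⁸v, u⁸v⁻¹}.

Answer: {e, u¹¹, u⁸v, u⁸v⁻¹}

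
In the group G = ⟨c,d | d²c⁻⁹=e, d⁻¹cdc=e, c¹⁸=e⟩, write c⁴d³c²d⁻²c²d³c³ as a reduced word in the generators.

Multiply left to right, reducing at each step:
  (c⁴) · d³ = c⁴d⁻¹
  (c⁴d⁻¹) · c² = c²d⁻¹
  (c²d⁻¹) · d⁻² = c²d
  (c²d) · c² = d
  d · d³ = e
  e · c³ = c³

Answer: c³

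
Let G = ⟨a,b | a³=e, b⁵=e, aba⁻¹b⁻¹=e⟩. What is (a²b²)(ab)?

Compute (a²b²) · (ab) by multiplying left to right and reducing via the relations at each step:
  (a²b²) · a = b²
  (b²) · b = b³

Answer: b³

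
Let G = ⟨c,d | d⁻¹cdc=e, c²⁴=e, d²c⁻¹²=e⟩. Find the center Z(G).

An element z ∈ Z(G) iff z commutes with every generator.
For example c¹² is central: (c¹²)·c = c¹³ = c·(c¹²); (c¹²)·d = d⁻¹ = d·(c¹²).
Whereas c ∉ Z(G) since c·d = cd ≠ c¹¹d⁻¹ = d·c.
Checking each of the 48 elements this way gives Z(G) = {e, c¹²}, of order 2.

Answer: {e, c¹²}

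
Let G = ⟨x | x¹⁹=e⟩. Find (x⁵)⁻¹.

The order of (x⁵) is 19 (smallest k with (x⁵)ᵏ = e), so (x⁵)⁻¹ = (x⁵)¹⁸ = x¹⁴.
Check: (x⁵) · (x¹⁴) → (x⁵) · x¹⁴ = e, giving e as required.

Answer: x¹⁴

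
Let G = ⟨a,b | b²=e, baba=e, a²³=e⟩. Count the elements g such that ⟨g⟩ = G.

⟨g⟩ = G would require ord(g) = |G| = 46, but the maximum element order in G is 23 < 46. So G is not cyclic and no single element generates it: the count is 0.

Answer: 0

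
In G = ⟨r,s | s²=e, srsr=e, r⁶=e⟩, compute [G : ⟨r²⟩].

First find ord(r²) by computing successive powers:
  (r²)¹ = r², (r²)² = r⁴, (r²)³ = e.
So |⟨r²⟩| = ord(r²) = 3. With |G| = 12, by Lagrange [G : ⟨r²⟩] = 12/3 = 4.

Answer: 4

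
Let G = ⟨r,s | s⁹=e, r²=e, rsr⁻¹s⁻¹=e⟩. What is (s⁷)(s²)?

Compute (s⁷) · (s²) by multiplying left to right and reducing via the relations at each step:
  (s⁷) · s² = e

Answer: e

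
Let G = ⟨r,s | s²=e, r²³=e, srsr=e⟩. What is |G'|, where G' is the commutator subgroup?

G' = [G, G] is generated by all commutators. The generator-pair commutators are: [r, s] = r².
The subgroup they normally generate is {e, r, r², r³, r⁴, r⁵, r⁶, r⁷, r⁸, r⁹, r¹⁰, r¹¹, r¹², r¹³, r¹⁴, r¹⁵, r¹⁶, r¹⁷, r¹⁸, r¹⁹, r²⁰, r²¹, r²²}, of order 23.
Check: |G/G'| = 46/23 = 2 is the order of the abelianisation.

Answer: 23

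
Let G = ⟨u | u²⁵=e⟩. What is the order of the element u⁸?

Compute successive powers until reaching e:
  (u⁸)¹ = u⁸, (u⁸)² = u¹⁶, (u⁸)³ = u²⁴, (u⁸)⁴ = u⁷, (u⁸)⁵ = u¹⁵, (u⁸)⁶ = u²³, (u⁸)⁷ = u⁶, (u⁸)⁸ = u¹⁴, (u⁸)⁹ = u²², (u⁸)¹⁰ = u⁵, (u⁸)¹¹ = u¹³, (u⁸)¹² = u²¹, (u⁸)¹³ = u⁴, (u⁸)¹⁴ = u¹², (u⁸)¹⁵ = u²⁰, (u⁸)¹⁶ = u³, (u⁸)¹⁷ = u¹¹, (u⁸)¹⁸ = u¹⁹, (u⁸)¹⁹ = u², (u⁸)²⁰ = u¹⁰, (u⁸)²¹ = u¹⁸, (u⁸)²² = u, (u⁸)²³ = u⁹, (u⁸)²⁴ = u¹⁷, (u⁸)²⁵ = e.
The smallest positive k with (u⁸)ᵏ = e is 25.

Answer: 25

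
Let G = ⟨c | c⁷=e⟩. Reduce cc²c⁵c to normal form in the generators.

Multiply left to right, reducing at each step:
  c · c² = c³
  (c³) · c⁵ = c
  c · c = c²

Answer: c²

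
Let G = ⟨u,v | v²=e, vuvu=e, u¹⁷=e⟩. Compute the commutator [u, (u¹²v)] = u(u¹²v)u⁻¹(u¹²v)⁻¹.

[u, (u¹²v)] = u·(u¹²v)·u⁻¹·(u¹²v)⁻¹.
  u · (u¹²v) = u¹³v
  (u¹³v) · (u¹⁶) = u¹⁴v
  (u¹⁴v) · (u¹²v) = u²

Answer: u²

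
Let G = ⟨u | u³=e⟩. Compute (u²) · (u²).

Compute (u²) · (u²) by multiplying left to right and reducing via the relations at each step:
  (u²) · u² = u

Answer: u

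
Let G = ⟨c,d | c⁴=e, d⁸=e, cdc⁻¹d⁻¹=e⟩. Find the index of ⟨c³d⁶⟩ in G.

First find ord(c³d⁶) by computing successive powers:
  (c³d⁶)¹ = c³d⁶, (c³d⁶)² = c²d⁴, (c³d⁶)³ = cd², (c³d⁶)⁴ = e.
So |⟨c³d⁶⟩| = ord(c³d⁶) = 4. With |G| = 32, by Lagrange [G : ⟨c³d⁶⟩] = 32/4 = 8.

Answer: 8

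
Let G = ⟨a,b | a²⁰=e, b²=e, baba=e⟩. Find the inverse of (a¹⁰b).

The order of (a¹⁰b) is 2 (smallest k with (a¹⁰b)ᵏ = e), so (a¹⁰b)⁻¹ = (a¹⁰b)¹ = a¹⁰b.
Check: (a¹⁰b) · (a¹⁰b) → (a¹⁰b) · a¹⁰ = b;   b · b = e, giving e as required.

Answer: a¹⁰b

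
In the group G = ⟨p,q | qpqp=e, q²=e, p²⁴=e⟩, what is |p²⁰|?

Compute successive powers until reaching e:
  (p²⁰)¹ = p²⁰, (p²⁰)² = p¹⁶, (p²⁰)³ = p¹², (p²⁰)⁴ = p⁸, (p²⁰)⁵ = p⁴, (p²⁰)⁶ = e.
The smallest positive k with (p²⁰)ᵏ = e is 6.

Answer: 6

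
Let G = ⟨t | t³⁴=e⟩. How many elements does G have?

G is generated by a single element, so G is cyclic. The relator gives t³⁴ = e and no smaller power is forced to be e, so the 34 powers {e, t, t², t³, t⁴, t⁵, t⁶, t⁷, t⁸, t⁹, t²², t²³, t²¹, t²⁰, t²⁴, t²⁵, t²⁶, t²⁷, t²⁸, t²⁹, t³², t³³, t³¹, t³⁰, t¹², t¹³, t¹¹, t¹⁰, t¹⁴, t¹⁵, t¹⁶, t¹⁷, t¹⁸, t¹⁹} are distinct. Hence |G| = 34.

Answer: 34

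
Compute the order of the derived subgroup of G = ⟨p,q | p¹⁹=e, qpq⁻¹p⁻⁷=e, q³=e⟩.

G' = [G, G] is generated by all commutators. The generator-pair commutators are: [p, q] = p¹³.
The subgroup they normally generate is {e, p, p², p³, p⁴, p⁵, p⁶, p⁷, p⁸, p⁹, p¹⁰, p¹¹, p¹², p¹³, p¹⁴, p¹⁵, p¹⁶, p¹⁷, p¹⁸}, of order 19.
Check: |G/G'| = 57/19 = 3 is the order of the abelianisation.

Answer: 19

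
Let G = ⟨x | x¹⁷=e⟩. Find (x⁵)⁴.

Compute successive powers of (x⁵), reducing at each step:
  (x⁵)²: (x⁵) · x⁵ = x¹⁰
  (x⁵)³: (x¹⁰) · x⁵ = x¹⁵
  (x⁵)⁴: (x¹⁵) · x⁵ = x³

Answer: x³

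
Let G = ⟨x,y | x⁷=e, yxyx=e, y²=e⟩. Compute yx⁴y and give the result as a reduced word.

Multiply left to right, reducing at each step:
  y · x⁴ = x³y
  (x³y) · y = x³

Answer: x³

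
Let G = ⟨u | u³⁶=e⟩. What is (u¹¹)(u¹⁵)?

Compute (u¹¹) · (u¹⁵) by multiplying left to right and reducing via the relations at each step:
  (u¹¹) · u¹⁵ = u²⁶

Answer: u²⁶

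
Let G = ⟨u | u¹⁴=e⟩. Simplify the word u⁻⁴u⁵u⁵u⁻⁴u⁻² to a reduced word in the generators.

Multiply left to right, reducing at each step:
  (u¹⁰) · u⁵ = u
  u · u⁵ = u⁶
  (u⁶) · u⁻⁴ = u²
  (u²) · u⁻² = e

Answer: e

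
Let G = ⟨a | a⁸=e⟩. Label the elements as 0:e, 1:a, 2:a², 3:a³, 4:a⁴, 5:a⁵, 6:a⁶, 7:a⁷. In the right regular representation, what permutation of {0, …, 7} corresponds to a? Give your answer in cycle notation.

(0 1 2 3 4 5 6 7)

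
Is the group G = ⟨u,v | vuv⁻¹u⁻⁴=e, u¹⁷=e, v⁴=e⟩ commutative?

u·v = uv but v·u = u⁴v, so u·v ≠ v·u and G is not abelian.

Answer: No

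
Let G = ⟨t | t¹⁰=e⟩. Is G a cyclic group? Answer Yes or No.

|G| = 10. The element t has order 10 (its powers give 10 distinct elements), so ⟨t⟩ = G and G is cyclic.

Answer: Yes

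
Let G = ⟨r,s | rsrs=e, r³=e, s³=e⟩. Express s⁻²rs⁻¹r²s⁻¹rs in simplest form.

Multiply left to right, reducing at each step:
  s · r = r²s²
  (r²s²) · s⁻¹ = r²s
  (r²s) · r² = rs²r
  (rs²r) · s⁻¹ = sr²
  (sr²) · r = s
  s · s = s²

Answer: s²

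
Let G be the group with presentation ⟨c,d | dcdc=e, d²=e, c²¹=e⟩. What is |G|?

Enumerate words in the generators, reducing via the relations: the distinct elements are
  {c, d, e, cd, c², c³, c⁴, c⁵, c⁶, c⁷, c⁸, c⁹, c²d, c²⁰, c³d, c¹², c¹³, c¹¹, c¹⁰, c¹⁴, c¹⁵, c¹⁶, c¹⁷, c¹⁸, c¹⁹, c⁴d, c⁵d, c⁶d, c⁷d, c⁸d, c⁹d, c²⁰d, c¹²d, c¹³d, c¹¹d, c¹⁰d, c¹⁴d, c¹⁵d, c¹⁶d, c¹⁷d, c¹⁸d, c¹⁹d}.
No further products give new elements, so |G| = 42.

Answer: 42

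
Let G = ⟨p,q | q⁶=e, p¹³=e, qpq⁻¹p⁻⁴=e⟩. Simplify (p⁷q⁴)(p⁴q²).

Compute (p⁷q⁴) · (p⁴q²) by multiplying left to right and reducing via the relations at each step:
  (p⁷q⁴) · p⁴ = p⁴q⁴
  (p⁴q⁴) · q² = p⁴

Answer: p⁴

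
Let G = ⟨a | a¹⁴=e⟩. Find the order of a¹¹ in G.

Compute successive powers until reaching e:
  (a¹¹)¹ = a¹¹, (a¹¹)² = a⁸, (a¹¹)³ = a⁵, (a¹¹)⁴ = a², (a¹¹)⁵ = a¹³, (a¹¹)⁶ = a¹⁰, (a¹¹)⁷ = a⁷, (a¹¹)⁸ = a⁴, (a¹¹)⁹ = a, (a¹¹)¹⁰ = a¹², (a¹¹)¹¹ = a⁹, (a¹¹)¹² = a⁶, (a¹¹)¹³ = a³, (a¹¹)¹⁴ = e.
The smallest positive k with (a¹¹)ᵏ = e is 14.

Answer: 14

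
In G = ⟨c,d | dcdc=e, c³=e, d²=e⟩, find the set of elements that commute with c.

⟨c⟩ ⊆ C_G(c) since powers of c commute with c; so |C_G(c)| ≥ |⟨c⟩| = 3.
By orbit–stabilizer, |C_G(c)| = |G| / |conj. class of c| = 6 / 2 = 3.
The 3 elements commuting with c are {e, c, c²}.

Answer: {e, c, c²}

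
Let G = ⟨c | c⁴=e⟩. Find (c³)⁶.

Compute successive powers of (c³), reducing at each step:
  (c³)²: (c³) · c³ = c²
  (c³)³: (c²) · c³ = c
  (c³)⁴: c · c³ = e
  (c³)⁵: e · c³ = c³
  (c³)⁶: (c³) · c³ = c²

Answer: c²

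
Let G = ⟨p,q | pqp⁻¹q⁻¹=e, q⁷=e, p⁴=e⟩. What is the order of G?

Enumerate words in the generators, reducing via the relations: the distinct elements are
  {e, p, q, pq, p², p³, q², q³, q⁴, q⁵, q⁶, pq², pq³, pq⁴, pq⁵, pq⁶, p²q, p³q, p²q², p²q³, p²q⁴, p²q⁵, p²q⁶, p³q², p³q³, p³q⁴, p³q⁵, p³q⁶}.
No further products give new elements, so |G| = 28.

Answer: 28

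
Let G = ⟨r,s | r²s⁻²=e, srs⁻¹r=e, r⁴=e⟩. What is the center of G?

An element z ∈ Z(G) iff z commutes with every generator.
For example r² is central: (r²)·r = r³ = r·(r²); (r²)·s = s⁻¹ = s·(r²).
Whereas r ∉ Z(G) since r·s = rs ≠ rs⁻¹ = s·r.
Checking each of the 8 elements this way gives Z(G) = {e, r²}, of order 2.

Answer: {e, r²}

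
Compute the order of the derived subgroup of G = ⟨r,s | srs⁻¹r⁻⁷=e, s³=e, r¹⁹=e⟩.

G' = [G, G] is generated by all commutators. The generator-pair commutators are: [r, s] = r¹³.
The subgroup they normally generate is {e, r, r², r³, r⁴, r⁵, r⁶, r⁷, r⁸, r⁹, r¹⁰, r¹¹, r¹², r¹³, r¹⁴, r¹⁵, r¹⁶, r¹⁷, r¹⁸}, of order 19.
Check: |G/G'| = 57/19 = 3 is the order of the abelianisation.

Answer: 19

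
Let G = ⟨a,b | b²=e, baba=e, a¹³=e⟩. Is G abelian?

a·b = ab but b·a = a¹²b, so a·b ≠ b·a and G is not abelian.

Answer: No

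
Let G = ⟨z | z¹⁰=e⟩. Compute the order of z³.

Compute successive powers until reaching e:
  (z³)¹ = z³, (z³)² = z⁶, (z³)³ = z⁹, (z³)⁴ = z², (z³)⁵ = z⁵, (z³)⁶ = z⁸, (z³)⁷ = z, (z³)⁸ = z⁴, (z³)⁹ = z⁷, (z³)¹⁰ = e.
The smallest positive k with (z³)ᵏ = e is 10.

Answer: 10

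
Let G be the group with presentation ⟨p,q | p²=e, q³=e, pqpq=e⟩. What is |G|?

Enumerate words in the generators, reducing via the relations: the distinct elements are
  {e, p, q, pq, q², pq²}.
No further products give new elements, so |G| = 6.

Answer: 6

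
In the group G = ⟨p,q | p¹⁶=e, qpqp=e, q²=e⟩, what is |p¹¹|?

Compute successive powers until reaching e:
  (p¹¹)¹ = p¹¹, (p¹¹)² = p⁶, (p¹¹)³ = p, (p¹¹)⁴ = p¹², (p¹¹)⁵ = p⁷, (p¹¹)⁶ = p², (p¹¹)⁷ = p¹³, (p¹¹)⁸ = p⁸, (p¹¹)⁹ = p³, (p¹¹)¹⁰ = p¹⁴, (p¹¹)¹¹ = p⁹, (p¹¹)¹² = p⁴, (p¹¹)¹³ = p¹⁵, (p¹¹)¹⁴ = p¹⁰, (p¹¹)¹⁵ = p⁵, (p¹¹)¹⁶ = e.
The smallest positive k with (p¹¹)ᵏ = e is 16.

Answer: 16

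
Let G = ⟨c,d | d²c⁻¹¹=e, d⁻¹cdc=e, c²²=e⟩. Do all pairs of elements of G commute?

c·d = cd but d·c = c¹⁰d⁻¹, so c·d ≠ d·c and G is not abelian.

Answer: No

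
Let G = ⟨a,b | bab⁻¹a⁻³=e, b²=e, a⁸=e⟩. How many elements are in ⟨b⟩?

|⟨b⟩| equals the order of b. Compute successive powers until reaching e:
  b¹ = b, b² = e.
The smallest positive k with bᵏ = e is 2, so |⟨b⟩| = 2.

Answer: 2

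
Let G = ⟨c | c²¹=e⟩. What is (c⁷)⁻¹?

The order of (c⁷) is 3 (smallest k with (c⁷)ᵏ = e), so (c⁷)⁻¹ = (c⁷)² = c¹⁴.
Check: (c⁷) · (c¹⁴) → (c⁷) · c¹⁴ = e, giving e as required.

Answer: c¹⁴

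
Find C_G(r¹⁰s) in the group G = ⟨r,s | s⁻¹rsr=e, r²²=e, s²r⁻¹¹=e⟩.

⟨r¹⁰s⟩ ⊆ C_G(r¹⁰s) since powers of r¹⁰s commute with r¹⁰s; so |C_G(r¹⁰s)| ≥ |⟨r¹⁰s⟩| = 4.
By orbit–stabilizer, |C_G(r¹⁰s)| = |G| / |conj. class of r¹⁰s| = 44 / 11 = 4.
The 4 elements commuting with r¹⁰s are {e, r¹¹, r¹⁰s, r¹⁰s⁻¹}.

Answer: {e, r¹¹, r¹⁰s, r¹⁰s⁻¹}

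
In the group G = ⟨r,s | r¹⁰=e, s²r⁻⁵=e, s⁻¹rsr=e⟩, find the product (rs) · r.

Compute (rs) · r by multiplying left to right and reducing via the relations at each step:
  (rs) · r = s

Answer: s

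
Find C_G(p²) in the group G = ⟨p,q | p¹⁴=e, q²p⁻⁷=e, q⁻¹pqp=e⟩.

⟨p²⟩ ⊆ C_G(p²) since powers of p² commute with p²; so |C_G(p²)| ≥ |⟨p²⟩| = 7.
By orbit–stabilizer, |C_G(p²)| = |G| / |conj. class of p²| = 28 / 2 = 14.
The 14 elements commuting with p² are {e, p, p², p³, p⁴, p⁵, p⁶, p⁷, p⁸, p⁹, p¹⁰, p¹¹, p¹², p¹³}.

Answer: {e, p, p², p³, p⁴, p⁵, p⁶, p⁷, p⁸, p⁹, p¹⁰, p¹¹, p¹², p¹³}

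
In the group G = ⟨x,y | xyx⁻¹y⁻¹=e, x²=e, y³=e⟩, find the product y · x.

Compute y · x by multiplying left to right and reducing via the relations at each step:
  y · x = xy

Answer: xy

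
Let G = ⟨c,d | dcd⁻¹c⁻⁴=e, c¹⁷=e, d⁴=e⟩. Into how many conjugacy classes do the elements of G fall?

The conjugacy classes (representative and size) are:
  [e] (size 1), [c⁴] (size 4), [c²] (size 4), [c⁵] (size 4), [c¹¹] (size 4), [c⁷d] (size 17), [c³d²] (size 17), [c⁹d³] (size 17).
Class equation: 1 + 4 + 4 + 4 + 4 + 17 + 17 + 17 = 68 = |G|. So G has 8 conjugacy classes.

Answer: 8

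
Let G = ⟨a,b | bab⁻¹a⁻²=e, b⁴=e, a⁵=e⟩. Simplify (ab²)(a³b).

Compute (ab²) · (a³b) by multiplying left to right and reducing via the relations at each step:
  (ab²) · a³ = a³b²
  (a³b²) · b = a³b³

Answer: a³b³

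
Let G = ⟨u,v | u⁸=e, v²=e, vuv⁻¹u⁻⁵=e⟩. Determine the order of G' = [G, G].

G' = [G, G] is generated by all commutators. The generator-pair commutators are: [u, v] = u⁴.
The subgroup they normally generate is {e, u⁴}, of order 2.
Check: |G/G'| = 16/2 = 8 is the order of the abelianisation.

Answer: 2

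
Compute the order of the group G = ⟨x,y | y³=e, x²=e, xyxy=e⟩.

Enumerate words in the generators, reducing via the relations: the distinct elements are
  {e, x, y, xy, y², xy²}.
No further products give new elements, so |G| = 6.

Answer: 6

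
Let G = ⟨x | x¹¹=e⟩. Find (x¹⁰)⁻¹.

The order of (x¹⁰) is 11 (smallest k with (x¹⁰)ᵏ = e), so (x¹⁰)⁻¹ = (x¹⁰)¹⁰ = x.
Check: (x¹⁰) · x → (x¹⁰) · x = e, giving e as required.

Answer: x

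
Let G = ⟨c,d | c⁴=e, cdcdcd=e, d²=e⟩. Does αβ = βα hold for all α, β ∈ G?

c·d = cd but d·c = dc, so c·d ≠ d·c and G is not abelian.

Answer: No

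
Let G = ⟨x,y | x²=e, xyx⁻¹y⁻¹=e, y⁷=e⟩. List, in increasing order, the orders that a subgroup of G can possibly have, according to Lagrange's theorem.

|G| = 14 = 2 · 7. By Lagrange's theorem the order of any subgroup divides 14; the divisors of 14 are 1, 2, 7, 14.

Answer: 1, 2, 7, 14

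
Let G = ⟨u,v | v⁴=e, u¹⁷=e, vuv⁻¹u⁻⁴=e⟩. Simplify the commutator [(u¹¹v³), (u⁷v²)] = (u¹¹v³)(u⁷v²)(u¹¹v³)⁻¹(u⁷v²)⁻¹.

[(u¹¹v³), (u⁷v²)] = (u¹¹v³)·(u⁷v²)·(u¹¹v³)⁻¹·(u⁷v²)⁻¹.
  (u¹¹v³) · (u⁷v²) = v
  v · (u⁷v) = u¹¹v²
  (u¹¹v²) · (u⁷v²) = u⁴

Answer: u⁴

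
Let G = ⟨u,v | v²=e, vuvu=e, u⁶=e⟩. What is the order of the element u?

Compute successive powers until reaching e:
  u¹ = u, u² = u², u³ = u³, u⁴ = u⁴, u⁵ = u⁵, u⁶ = e.
The smallest positive k with uᵏ = e is 6.

Answer: 6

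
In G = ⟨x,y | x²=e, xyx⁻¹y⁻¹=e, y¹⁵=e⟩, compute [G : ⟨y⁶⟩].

First find ord(y⁶) by computing successive powers:
  (y⁶)¹ = y⁶, (y⁶)² = y¹², (y⁶)³ = y³, (y⁶)⁴ = y⁹, (y⁶)⁵ = e.
So |⟨y⁶⟩| = ord(y⁶) = 5. With |G| = 30, by Lagrange [G : ⟨y⁶⟩] = 30/5 = 6.

Answer: 6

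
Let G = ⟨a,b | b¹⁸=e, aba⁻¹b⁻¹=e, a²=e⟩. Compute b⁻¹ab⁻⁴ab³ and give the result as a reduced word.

Multiply left to right, reducing at each step:
  (b¹⁷) · a = ab¹⁷
  (ab¹⁷) · b⁻⁴ = ab¹³
  (ab¹³) · a = b¹³
  (b¹³) · b³ = b¹⁶

Answer: b¹⁶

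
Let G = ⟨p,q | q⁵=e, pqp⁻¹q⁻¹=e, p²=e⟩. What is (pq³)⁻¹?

The order of (pq³) is 10 (smallest k with (pq³)ᵏ = e), so (pq³)⁻¹ = (pq³)⁹ = pq².
Check: (pq³) · (pq²) → (pq³) · p = q³;   (q³) · q² = e, giving e as required.

Answer: pq²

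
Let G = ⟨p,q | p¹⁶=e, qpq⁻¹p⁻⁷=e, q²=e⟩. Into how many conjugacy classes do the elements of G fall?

The conjugacy classes (representative and size) are:
  [e] (size 1), [p] (size 2), [p¹⁴] (size 2), [p³] (size 2), [p⁴] (size 2), [p¹⁰] (size 2), [p⁸] (size 1), [p⁹] (size 2), [p¹¹] (size 2), [p¹⁰q] (size 8), [pq] (size 8).
Class equation: 1 + 2 + 2 + 2 + 2 + 2 + 1 + 2 + 2 + 8 + 8 = 32 = |G|. So G has 11 conjugacy classes.

Answer: 11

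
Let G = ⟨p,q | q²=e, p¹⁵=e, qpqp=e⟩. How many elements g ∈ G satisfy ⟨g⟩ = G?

⟨g⟩ = G would require ord(g) = |G| = 30, but the maximum element order in G is 15 < 30. So G is not cyclic and no single element generates it: the count is 0.

Answer: 0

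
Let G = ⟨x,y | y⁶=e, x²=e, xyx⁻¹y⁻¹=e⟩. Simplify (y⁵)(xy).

Compute (y⁵) · (xy) by multiplying left to right and reducing via the relations at each step:
  (y⁵) · x = xy⁵
  (xy⁵) · y = x

Answer: x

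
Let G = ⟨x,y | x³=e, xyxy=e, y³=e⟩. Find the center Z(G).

An element z ∈ Z(G) iff z commutes with every generator.
For example e is central: e·x = x = x·e; e·y = y = y·e.
Whereas x ∉ Z(G) since x·y = xy ≠ x²y² = y·x.
Checking each of the 12 elements this way gives Z(G) = {e}, of order 1.

Answer: {e}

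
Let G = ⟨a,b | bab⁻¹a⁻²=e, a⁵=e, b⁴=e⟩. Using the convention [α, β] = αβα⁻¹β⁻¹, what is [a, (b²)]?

[a, (b²)] = a·(b²)·a⁻¹·(b²)⁻¹.
  a · (b²) = ab²
  (ab²) · (a⁴) = a²b²
  (a²b²) · (b²) = a²

Answer: a²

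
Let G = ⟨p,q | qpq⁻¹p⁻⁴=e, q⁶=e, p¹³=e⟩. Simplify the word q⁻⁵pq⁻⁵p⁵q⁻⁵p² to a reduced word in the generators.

Multiply left to right, reducing at each step:
  q · p = p⁴q
  (p⁴q) · q⁻⁵ = p⁴q²
  (p⁴q²) · p⁵ = p⁶q²
  (p⁶q²) · q⁻⁵ = p⁶q³
  (p⁶q³) · p² = p⁴q³

Answer: p⁴q³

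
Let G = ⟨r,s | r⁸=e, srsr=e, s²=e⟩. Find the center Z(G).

An element z ∈ Z(G) iff z commutes with every generator.
For example r⁴ is central: (r⁴)·r = r⁵ = r·(r⁴); (r⁴)·s = r⁴s = s·(r⁴).
Whereas r ∉ Z(G) since r·s = rs ≠ r⁷s = s·r.
Checking each of the 16 elements this way gives Z(G) = {e, r⁴}, of order 2.

Answer: {e, r⁴}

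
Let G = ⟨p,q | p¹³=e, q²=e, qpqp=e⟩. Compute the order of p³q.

Compute successive powers until reaching e:
  (p³q)¹ = p³q, (p³q)² = e.
The smallest positive k with (p³q)ᵏ = e is 2.

Answer: 2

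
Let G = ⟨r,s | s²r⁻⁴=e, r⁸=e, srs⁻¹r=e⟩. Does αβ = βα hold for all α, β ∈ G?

r·s = rs but s·r = r³s⁻¹, so r·s ≠ s·r and G is not abelian.

Answer: No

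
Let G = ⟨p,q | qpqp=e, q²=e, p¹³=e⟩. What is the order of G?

Enumerate words in the generators, reducing via the relations: the distinct elements are
  {e, p, q, pq, p², p³, p⁴, p⁵, p⁶, p⁷, p⁸, p⁹, p²q, p³q, p¹², p¹¹, p¹⁰, p⁴q, p⁵q, p⁶q, p⁷q, p⁸q, p⁹q, p¹²q, p¹¹q, p¹⁰q}.
No further products give new elements, so |G| = 26.

Answer: 26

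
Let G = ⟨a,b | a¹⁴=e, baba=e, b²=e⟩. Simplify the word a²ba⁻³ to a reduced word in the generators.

Multiply left to right, reducing at each step:
  (a²) · b = a²b
  (a²b) · a⁻³ = a⁵b

Answer: a⁵b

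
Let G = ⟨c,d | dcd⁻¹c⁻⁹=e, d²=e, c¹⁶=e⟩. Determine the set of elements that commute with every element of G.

An element z ∈ Z(G) iff z commutes with every generator.
For example c² is central: (c²)·c = c³ = c·(c²); (c²)·d = c²d = d·(c²).
Whereas c ∉ Z(G) since c·d = cd ≠ c⁹d = d·c.
Checking each of the 32 elements this way gives Z(G) = {e, c², c⁴, c⁶, c⁸, c¹⁰, c¹², c¹⁴}, of order 8.

Answer: {e, c², c⁴, c⁶, c⁸, c¹⁰, c¹², c¹⁴}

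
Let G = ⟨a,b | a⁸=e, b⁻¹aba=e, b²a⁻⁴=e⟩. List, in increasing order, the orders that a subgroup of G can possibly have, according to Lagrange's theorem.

|G| = 16 = 2⁴. By Lagrange's theorem the order of any subgroup divides 16; the divisors of 16 are 1, 2, 4, 8, 16.

Answer: 1, 2, 4, 8, 16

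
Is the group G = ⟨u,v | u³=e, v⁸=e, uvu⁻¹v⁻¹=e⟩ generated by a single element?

|G| = 24. The element uv has order 24 (its powers give 24 distinct elements), so ⟨uv⟩ = G and G is cyclic.

Answer: Yes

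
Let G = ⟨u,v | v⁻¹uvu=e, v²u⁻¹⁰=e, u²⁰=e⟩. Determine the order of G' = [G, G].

G' = [G, G] is generated by all commutators. The generator-pair commutators are: [u, v] = u².
The subgroup they normally generate is {e, u², u⁴, u⁶, u⁸, u¹⁰, u¹², u¹⁴, u¹⁶, u¹⁸}, of order 10.
Check: |G/G'| = 40/10 = 4 is the order of the abelianisation.

Answer: 10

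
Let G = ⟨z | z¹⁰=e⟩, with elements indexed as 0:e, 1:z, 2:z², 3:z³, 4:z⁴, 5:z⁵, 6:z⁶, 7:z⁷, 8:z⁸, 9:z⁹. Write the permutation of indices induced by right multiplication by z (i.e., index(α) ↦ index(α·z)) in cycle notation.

(0 1 2 3 4 5 6 7 8 9)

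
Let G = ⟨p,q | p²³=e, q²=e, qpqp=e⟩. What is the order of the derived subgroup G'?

G' = [G, G] is generated by all commutators. The generator-pair commutators are: [p, q] = p².
The subgroup they normally generate is {e, p, p², p³, p⁴, p⁵, p⁶, p⁷, p⁸, p⁹, p¹⁰, p¹¹, p¹², p¹³, p¹⁴, p¹⁵, p¹⁶, p¹⁷, p¹⁸, p¹⁹, p²⁰, p²¹, p²²}, of order 23.
Check: |G/G'| = 46/23 = 2 is the order of the abelianisation.

Answer: 23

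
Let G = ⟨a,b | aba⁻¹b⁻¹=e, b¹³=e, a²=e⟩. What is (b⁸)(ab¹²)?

Compute (b⁸) · (ab¹²) by multiplying left to right and reducing via the relations at each step:
  (b⁸) · a = ab⁸
  (ab⁸) · b¹² = ab⁷

Answer: ab⁷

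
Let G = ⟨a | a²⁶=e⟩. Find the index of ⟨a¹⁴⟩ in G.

First find ord(a¹⁴) by computing successive powers:
  (a¹⁴)¹ = a¹⁴, (a¹⁴)² = a², (a¹⁴)³ = a¹⁶, (a¹⁴)⁴ = a⁴, (a¹⁴)⁵ = a¹⁸, (a¹⁴)⁶ = a⁶, (a¹⁴)⁷ = a²⁰, (a¹⁴)⁸ = a⁸, (a¹⁴)⁹ = a²², (a¹⁴)¹⁰ = a¹⁰, (a¹⁴)¹¹ = a²⁴, (a¹⁴)¹² = a¹², (a¹⁴)¹³ = e.
So |⟨a¹⁴⟩| = ord(a¹⁴) = 13. With |G| = 26, by Lagrange [G : ⟨a¹⁴⟩] = 26/13 = 2.

Answer: 2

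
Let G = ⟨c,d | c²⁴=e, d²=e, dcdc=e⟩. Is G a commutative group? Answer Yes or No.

c·d = cd but d·c = c²³d, so c·d ≠ d·c and G is not abelian.

Answer: No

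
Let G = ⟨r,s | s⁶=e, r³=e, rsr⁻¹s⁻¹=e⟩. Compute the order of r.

Compute successive powers until reaching e:
  r¹ = r, r² = r², r³ = e.
The smallest positive k with rᵏ = e is 3.

Answer: 3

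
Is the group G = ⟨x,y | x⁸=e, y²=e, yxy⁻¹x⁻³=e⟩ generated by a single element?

Every cyclic group is abelian. But x·y = xy while y·x = x³y, so x·y ≠ y·x and G is not abelian. Hence G is not cyclic.

Answer: No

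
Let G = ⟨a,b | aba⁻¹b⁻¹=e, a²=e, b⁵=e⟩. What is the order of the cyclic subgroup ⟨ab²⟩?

|⟨ab²⟩| equals the order of ab². Compute successive powers until reaching e:
  (ab²)¹ = ab², (ab²)² = b⁴, (ab²)³ = ab, (ab²)⁴ = b³, (ab²)⁵ = a, (ab²)⁶ = b², (ab²)⁷ = ab⁴, (ab²)⁸ = b, (ab²)⁹ = ab³, (ab²)¹⁰ = e.
The smallest positive k with (ab²)ᵏ = e is 10, so |⟨ab²⟩| = 10.

Answer: 10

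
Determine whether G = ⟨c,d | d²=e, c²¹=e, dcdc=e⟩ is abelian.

c·d = cd but d·c = c²⁰d, so c·d ≠ d·c and G is not abelian.

Answer: No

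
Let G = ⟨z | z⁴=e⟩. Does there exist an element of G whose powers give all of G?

|G| = 4. The element z has order 4 (its powers give 4 distinct elements), so ⟨z⟩ = G and G is cyclic.

Answer: Yes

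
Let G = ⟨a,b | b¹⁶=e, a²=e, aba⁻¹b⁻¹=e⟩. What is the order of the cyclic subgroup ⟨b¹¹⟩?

|⟨b¹¹⟩| equals the order of b¹¹. Compute successive powers until reaching e:
  (b¹¹)¹ = b¹¹, (b¹¹)² = b⁶, (b¹¹)³ = b, (b¹¹)⁴ = b¹², (b¹¹)⁵ = b⁷, (b¹¹)⁶ = b², (b¹¹)⁷ = b¹³, (b¹¹)⁸ = b⁸, (b¹¹)⁹ = b³, (b¹¹)¹⁰ = b¹⁴, (b¹¹)¹¹ = b⁹, (b¹¹)¹² = b⁴, (b¹¹)¹³ = b¹⁵, (b¹¹)¹⁴ = b¹⁰, (b¹¹)¹⁵ = b⁵, (b¹¹)¹⁶ = e.
The smallest positive k with (b¹¹)ᵏ = e is 16, so |⟨b¹¹⟩| = 16.

Answer: 16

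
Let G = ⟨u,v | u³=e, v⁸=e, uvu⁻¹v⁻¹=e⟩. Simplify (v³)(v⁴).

Compute (v³) · (v⁴) by multiplying left to right and reducing via the relations at each step:
  (v³) · v⁴ = v⁷

Answer: v⁷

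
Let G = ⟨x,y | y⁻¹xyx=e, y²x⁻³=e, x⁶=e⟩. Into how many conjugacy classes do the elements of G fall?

The conjugacy classes (representative and size) are:
  [e] (size 1), [x] (size 2), [x²] (size 2), [x³] (size 1), [xy⁻¹] (size 3), [x²y⁻¹] (size 3).
Class equation: 1 + 2 + 2 + 1 + 3 + 3 = 12 = |G|. So G has 6 conjugacy classes.

Answer: 6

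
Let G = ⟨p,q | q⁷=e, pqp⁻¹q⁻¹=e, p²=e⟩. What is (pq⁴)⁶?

Compute successive powers of (pq⁴), reducing at each step:
  (pq⁴)²: (pq⁴) · p = q⁴;   (q⁴) · q⁴ = q
  (pq⁴)³: q · p = pq;   (pq) · q⁴ = pq⁵
  (pq⁴)⁴: (pq⁵) · p = q⁵;   (q⁵) · q⁴ = q²
  (pq⁴)⁵: (q²) · p = pq²;   (pq²) · q⁴ = pq⁶
  (pq⁴)⁶: (pq⁶) · p = q⁶;   (q⁶) · q⁴ = q³

Answer: q³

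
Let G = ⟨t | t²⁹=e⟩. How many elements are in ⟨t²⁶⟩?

|⟨t²⁶⟩| equals the order of t²⁶. Compute successive powers until reaching e:
  (t²⁶)¹ = t²⁶, (t²⁶)² = t²³, (t²⁶)³ = t²⁰, (t²⁶)⁴ = t¹⁷, (t²⁶)⁵ = t¹⁴, (t²⁶)⁶ = t¹¹, (t²⁶)⁷ = t⁸, (t²⁶)⁸ = t⁵, (t²⁶)⁹ = t², (t²⁶)¹⁰ = t²⁸, (t²⁶)¹¹ = t²⁵, (t²⁶)¹² = t²², (t²⁶)¹³ = t¹⁹, (t²⁶)¹⁴ = t¹⁶, (t²⁶)¹⁵ = t¹³, (t²⁶)¹⁶ = t¹⁰, (t²⁶)¹⁷ = t⁷, (t²⁶)¹⁸ = t⁴, (t²⁶)¹⁹ = t, (t²⁶)²⁰ = t²⁷, (t²⁶)²¹ = t²⁴, (t²⁶)²² = t²¹, (t²⁶)²³ = t¹⁸, (t²⁶)²⁴ = t¹⁵, (t²⁶)²⁵ = t¹², (t²⁶)²⁶ = t⁹, (t²⁶)²⁷ = t⁶, (t²⁶)²⁸ = t³, (t²⁶)²⁹ = e.
The smallest positive k with (t²⁶)ᵏ = e is 29, so |⟨t²⁶⟩| = 29.

Answer: 29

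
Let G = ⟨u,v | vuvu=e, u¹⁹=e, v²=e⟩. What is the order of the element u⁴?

Compute successive powers until reaching e:
  (u⁴)¹ = u⁴, (u⁴)² = u⁸, (u⁴)³ = u¹², (u⁴)⁴ = u¹⁶, (u⁴)⁵ = u, (u⁴)⁶ = u⁵, (u⁴)⁷ = u⁹, (u⁴)⁸ = u¹³, (u⁴)⁹ = u¹⁷, (u⁴)¹⁰ = u², (u⁴)¹¹ = u⁶, (u⁴)¹² = u¹⁰, (u⁴)¹³ = u¹⁴, (u⁴)¹⁴ = u¹⁸, (u⁴)¹⁵ = u³, (u⁴)¹⁶ = u⁷, (u⁴)¹⁷ = u¹¹, (u⁴)¹⁸ = u¹⁵, (u⁴)¹⁹ = e.
The smallest positive k with (u⁴)ᵏ = e is 19.

Answer: 19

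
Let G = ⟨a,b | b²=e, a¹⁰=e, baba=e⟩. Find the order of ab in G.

Compute successive powers until reaching e:
  (ab)¹ = ab, (ab)² = e.
The smallest positive k with (ab)ᵏ = e is 2.

Answer: 2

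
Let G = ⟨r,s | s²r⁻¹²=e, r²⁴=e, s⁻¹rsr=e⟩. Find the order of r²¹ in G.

Compute successive powers until reaching e:
  (r²¹)¹ = r²¹, (r²¹)² = r¹⁸, (r²¹)³ = r¹⁵, (r²¹)⁴ = r¹², (r²¹)⁵ = r⁹, (r²¹)⁶ = r⁶, (r²¹)⁷ = r³, (r²¹)⁸ = e.
The smallest positive k with (r²¹)ᵏ = e is 8.

Answer: 8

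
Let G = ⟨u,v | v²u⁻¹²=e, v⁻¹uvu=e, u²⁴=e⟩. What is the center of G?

An element z ∈ Z(G) iff z commutes with every generator.
For example u¹² is central: (u¹²)·u = u¹³ = u·(u¹²); (u¹²)·v = v⁻¹ = v·(u¹²).
Whereas u ∉ Z(G) since u·v = uv ≠ u¹¹v⁻¹ = v·u.
Checking each of the 48 elements this way gives Z(G) = {e, u¹²}, of order 2.

Answer: {e, u¹²}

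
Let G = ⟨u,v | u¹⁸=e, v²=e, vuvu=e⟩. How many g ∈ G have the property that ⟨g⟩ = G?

⟨g⟩ = G would require ord(g) = |G| = 36, but the maximum element order in G is 18 < 36. So G is not cyclic and no single element generates it: the count is 0.

Answer: 0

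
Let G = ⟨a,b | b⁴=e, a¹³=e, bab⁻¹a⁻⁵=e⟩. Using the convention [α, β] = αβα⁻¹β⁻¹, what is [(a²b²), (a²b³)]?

[(a²b²), (a²b³)] = (a²b²)·(a²b³)·(a²b²)⁻¹·(a²b³)⁻¹.
  (a²b²) · (a²b³) = b
  b · (a²b²) = a¹⁰b³
  (a¹⁰b³) · (a³b) = a⁸

Answer: a⁸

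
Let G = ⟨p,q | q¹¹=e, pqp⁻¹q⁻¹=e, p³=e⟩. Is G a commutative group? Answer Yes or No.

Each pair of generators commutes: p·q = pq = q·p. Since the generators pairwise commute, every element of G commutes with every other, so G is abelian.

Answer: Yes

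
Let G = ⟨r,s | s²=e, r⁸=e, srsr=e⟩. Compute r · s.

Compute r · s by multiplying left to right and reducing via the relations at each step:
  r · s = rs

Answer: rs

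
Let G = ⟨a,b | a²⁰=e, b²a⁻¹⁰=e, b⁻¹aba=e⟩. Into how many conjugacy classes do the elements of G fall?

The conjugacy classes (representative and size) are:
  [e] (size 1), [a] (size 2), [a²] (size 2), [a³] (size 2), [a⁴] (size 2), [a⁵] (size 2), [a¹⁴] (size 2), [a⁷] (size 2), [a⁸] (size 2), [a¹¹] (size 2), [a¹⁰] (size 1), [a²b⁻¹] (size 10), [a⁹b] (size 10).
Class equation: 1 + 2 + 2 + 2 + 2 + 2 + 2 + 2 + 2 + 2 + 1 + 10 + 10 = 40 = |G|. So G has 13 conjugacy classes.

Answer: 13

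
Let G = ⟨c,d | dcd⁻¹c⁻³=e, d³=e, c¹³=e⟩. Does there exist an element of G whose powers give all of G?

Every cyclic group is abelian. But c·d = cd while d·c = c³d, so c·d ≠ d·c and G is not abelian. Hence G is not cyclic.

Answer: No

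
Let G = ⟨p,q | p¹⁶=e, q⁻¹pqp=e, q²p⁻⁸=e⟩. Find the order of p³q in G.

Compute successive powers until reaching e:
  (p³q)¹ = p³q, (p³q)² = p⁸, (p³q)³ = p³q⁻¹, (p³q)⁴ = e.
The smallest positive k with (p³q)ᵏ = e is 4.

Answer: 4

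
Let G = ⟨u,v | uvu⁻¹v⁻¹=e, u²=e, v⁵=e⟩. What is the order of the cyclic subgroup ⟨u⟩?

|⟨u⟩| equals the order of u. Compute successive powers until reaching e:
  u¹ = u, u² = e.
The smallest positive k with uᵏ = e is 2, so |⟨u⟩| = 2.

Answer: 2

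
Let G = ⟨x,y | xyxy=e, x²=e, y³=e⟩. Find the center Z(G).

An element z ∈ Z(G) iff z commutes with every generator.
For example e is central: e·x = x = x·e; e·y = y = y·e.
Whereas x ∉ Z(G) since x·y = xy ≠ xy² = y·x.
Checking each of the 6 elements this way gives Z(G) = {e}, of order 1.

Answer: {e}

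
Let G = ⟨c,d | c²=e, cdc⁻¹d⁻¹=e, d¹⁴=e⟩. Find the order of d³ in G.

Compute successive powers until reaching e:
  (d³)¹ = d³, (d³)² = d⁶, (d³)³ = d⁹, (d³)⁴ = d¹², (d³)⁵ = d, (d³)⁶ = d⁴, (d³)⁷ = d⁷, (d³)⁸ = d¹⁰, (d³)⁹ = d¹³, (d³)¹⁰ = d², (d³)¹¹ = d⁵, (d³)¹² = d⁸, (d³)¹³ = d¹¹, (d³)¹⁴ = e.
The smallest positive k with (d³)ᵏ = e is 14.

Answer: 14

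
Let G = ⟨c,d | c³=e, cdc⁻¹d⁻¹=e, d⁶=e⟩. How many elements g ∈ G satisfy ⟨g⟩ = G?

⟨g⟩ = G would require ord(g) = |G| = 18, but the maximum element order in G is 6 < 18. So G is not cyclic and no single element generates it: the count is 0.

Answer: 0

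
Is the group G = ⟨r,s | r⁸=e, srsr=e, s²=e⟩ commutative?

r·s = rs but s·r = r⁷s, so r·s ≠ s·r and G is not abelian.

Answer: No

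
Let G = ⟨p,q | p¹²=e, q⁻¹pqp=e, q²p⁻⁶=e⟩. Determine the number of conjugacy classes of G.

The conjugacy classes (representative and size) are:
  [e] (size 1), [p¹¹] (size 2), [p²] (size 2), [p⁹] (size 2), [p⁴] (size 2), [p⁵] (size 2), [p⁶] (size 1), [p²q] (size 6), [pq] (size 6).
Class equation: 1 + 2 + 2 + 2 + 2 + 2 + 1 + 6 + 6 = 24 = |G|. So G has 9 conjugacy classes.

Answer: 9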